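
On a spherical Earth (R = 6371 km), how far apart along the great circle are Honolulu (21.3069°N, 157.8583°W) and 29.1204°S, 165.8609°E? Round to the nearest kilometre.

Δλ = 165.8609 − -157.8583 = 323.7192°; wrapped into (−180°, 180°]: -36.2808°.
Δφ = -29.1204 − 21.3069 = -50.4273°.
a = sin²(Δφ/2) + cos φ₁ · cos φ₂ · sin²(Δλ/2) = 0.260367.
c = 2·atan2(√a, √(1−a)) = 1.07098 rad → d = 6371·c ≈ 6823.20 km.

6823 km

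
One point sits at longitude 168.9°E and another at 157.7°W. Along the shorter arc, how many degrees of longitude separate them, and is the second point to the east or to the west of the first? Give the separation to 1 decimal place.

33.4° east

Raw difference: -157.7 − 168.9 = -326.6°.
Normalise into (−180°, 180°]: -326.6° + 360° = 33.4°.
Positive ⇒ the second point lies to the east; separation 33.4°.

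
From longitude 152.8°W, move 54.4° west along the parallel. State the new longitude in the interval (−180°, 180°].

Start at -152.8°; shift −54.4° → -207.2°.
-207.2° lies outside (−180°, 180°]; add 360° → +152.8°.

152.8°E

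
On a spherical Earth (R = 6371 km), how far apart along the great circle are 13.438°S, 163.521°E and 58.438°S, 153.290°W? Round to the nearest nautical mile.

Δλ = -153.290 − 163.521 = -316.811°; wrapped into (−180°, 180°]: 43.189°.
Δφ = -58.438 − -13.438 = -45.000°.
a = sin²(Δφ/2) + cos φ₁ · cos φ₂ · sin²(Δλ/2) = 0.215403.
c = 2·atan2(√a, √(1−a)) = 0.96527 rad → d = 6371·c ≈ 6149.74 km ≈ 3320.59 nmi.

3321 nmi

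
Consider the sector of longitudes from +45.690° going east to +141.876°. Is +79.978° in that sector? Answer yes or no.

Band width going east from +45.690° to +141.876°: ((141.876 − 45.690) mod 360) = 96.186°.
Offset of +79.978° east of the west edge: ((79.978 − 45.690) mod 360) = 34.288°.
34.288° ≤ 96.186° ⇒ inside.

Yes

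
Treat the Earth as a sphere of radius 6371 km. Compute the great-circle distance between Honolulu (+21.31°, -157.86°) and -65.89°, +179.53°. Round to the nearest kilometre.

9883 km

Δλ = 179.53 − -157.86 = 337.39°; wrapped into (−180°, 180°]: -22.61°.
Δφ = -65.89 − 21.31 = -87.20°.
a = sin²(Δφ/2) + cos φ₁ · cos φ₂ · sin²(Δλ/2) = 0.490199.
c = 2·atan2(√a, √(1−a)) = 1.55119 rad → d = 6371·c ≈ 9882.66 km.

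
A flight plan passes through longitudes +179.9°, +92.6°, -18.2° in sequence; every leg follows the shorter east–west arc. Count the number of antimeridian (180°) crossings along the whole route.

0

Leg 1: +179.9° → +92.6°, shortest Δλ = -87.3° (west) — does not cross 180°.
Leg 2: +92.6° → -18.2°, shortest Δλ = -110.8° (west) — does not cross 180°.
Total crossings: 0.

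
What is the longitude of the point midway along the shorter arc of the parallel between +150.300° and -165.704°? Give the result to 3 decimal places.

+172.298°

Signed shortest Δλ from +150.300° to -165.704° is +43.996°.
Midpoint longitude = +150.300° + (+43.996°)/2 = +150.300° + 21.998° = +172.298°.
(The naïve average (+150.300 + -165.704)/2 = -7.702° is on the wrong side of the globe.)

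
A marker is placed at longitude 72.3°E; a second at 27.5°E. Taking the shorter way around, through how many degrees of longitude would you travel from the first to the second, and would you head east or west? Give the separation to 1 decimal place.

44.8° west

Raw difference: 27.5 − 72.3 = -44.8°.
Normalise into (−180°, 180°]: -44.8° stays -44.8°.
Negative ⇒ the second point lies to the west; separation 44.8°.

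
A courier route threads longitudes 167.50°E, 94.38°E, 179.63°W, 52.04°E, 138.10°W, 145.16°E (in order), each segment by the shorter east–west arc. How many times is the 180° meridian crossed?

Leg 1: +167.50° → +94.38°, shortest Δλ = -73.12° (west) — does not cross 180°.
Leg 2: +94.38° → -179.63°, shortest Δλ = 85.99° (east) — crosses 180°.
Leg 3: -179.63° → +52.04°, shortest Δλ = -128.33° (west) — crosses 180°.
Leg 4: +52.04° → -138.10°, shortest Δλ = 169.86° (east) — crosses 180°.
Leg 5: -138.10° → +145.16°, shortest Δλ = -76.74° (west) — crosses 180°.
Total crossings: 4.

4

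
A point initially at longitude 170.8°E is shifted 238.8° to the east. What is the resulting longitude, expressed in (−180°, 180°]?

Start at +170.8°; shift +238.8° → +409.6°.
+409.6° lies outside (−180°, 180°]; subtract 360° → +49.6°.

49.6°E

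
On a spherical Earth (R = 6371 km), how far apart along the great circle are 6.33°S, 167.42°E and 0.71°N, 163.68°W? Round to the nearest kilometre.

3302 km

Δλ = -163.68 − 167.42 = -331.10°; wrapped into (−180°, 180°]: 28.90°.
Δφ = 0.71 − -6.33 = 7.04°.
a = sin²(Δφ/2) + cos φ₁ · cos φ₂ · sin²(Δλ/2) = 0.065653.
c = 2·atan2(√a, √(1−a)) = 0.51824 rad → d = 6371·c ≈ 3301.68 km.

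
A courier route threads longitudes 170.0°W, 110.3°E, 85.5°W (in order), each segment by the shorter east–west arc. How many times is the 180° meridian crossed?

2

Leg 1: -170.0° → +110.3°, shortest Δλ = -79.7° (west) — crosses 180°.
Leg 2: +110.3° → -85.5°, shortest Δλ = 164.2° (east) — crosses 180°.
Total crossings: 2.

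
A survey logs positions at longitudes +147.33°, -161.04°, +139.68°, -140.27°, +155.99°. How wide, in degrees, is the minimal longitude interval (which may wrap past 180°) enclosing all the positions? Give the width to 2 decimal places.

80.05°

Sort the longitudes: -161.04°, -140.27°, +139.68°, +147.33°, +155.99°.
Eastward gaps between consecutive values (wrapping around): 20.77°, 279.95°, 7.65°, 8.66°, 42.97°.
Largest gap = 279.95° ⇒ minimal covering band is its complement: 360° − 279.95° = 80.05°.
Band runs from +139.68° eastward to -140.27°, crossing the antimeridian.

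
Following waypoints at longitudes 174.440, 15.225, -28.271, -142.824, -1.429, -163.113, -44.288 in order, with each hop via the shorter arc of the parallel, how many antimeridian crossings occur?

0

Leg 1: +174.440° → +15.225°, shortest Δλ = -159.215° (west) — does not cross 180°.
Leg 2: +15.225° → -28.271°, shortest Δλ = -43.496° (west) — does not cross 180°.
Leg 3: -28.271° → -142.824°, shortest Δλ = -114.553° (west) — does not cross 180°.
Leg 4: -142.824° → -1.429°, shortest Δλ = 141.395° (east) — does not cross 180°.
Leg 5: -1.429° → -163.113°, shortest Δλ = -161.684° (west) — does not cross 180°.
Leg 6: -163.113° → -44.288°, shortest Δλ = 118.825° (east) — does not cross 180°.
Total crossings: 0.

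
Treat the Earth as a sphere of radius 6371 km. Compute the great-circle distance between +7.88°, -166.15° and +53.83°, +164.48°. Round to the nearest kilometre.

5746 km

Δλ = 164.48 − -166.15 = 330.63°; wrapped into (−180°, 180°]: -29.37°.
Δφ = 53.83 − 7.88 = 45.95°.
a = sin²(Δφ/2) + cos φ₁ · cos φ₂ · sin²(Δλ/2) = 0.189927.
c = 2·atan2(√a, √(1−a)) = 0.90187 rad → d = 6371·c ≈ 5745.80 km.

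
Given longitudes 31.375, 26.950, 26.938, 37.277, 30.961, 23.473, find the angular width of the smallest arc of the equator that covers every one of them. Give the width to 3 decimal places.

Sort the longitudes: +23.473°, +26.938°, +26.950°, +30.961°, +31.375°, +37.277°.
Eastward gaps between consecutive values (wrapping around): 3.465°, 0.012°, 4.011°, 0.414°, 5.902°, 346.196°.
Largest gap = 346.196° ⇒ minimal covering band is its complement: 360° − 346.196° = 13.804°.
Band runs from +23.473° eastward to +37.277°.

13.804°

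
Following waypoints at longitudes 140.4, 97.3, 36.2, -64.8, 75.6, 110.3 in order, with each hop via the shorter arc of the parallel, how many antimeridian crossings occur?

0

Leg 1: +140.4° → +97.3°, shortest Δλ = -43.1° (west) — does not cross 180°.
Leg 2: +97.3° → +36.2°, shortest Δλ = -61.1° (west) — does not cross 180°.
Leg 3: +36.2° → -64.8°, shortest Δλ = -101.0° (west) — does not cross 180°.
Leg 4: -64.8° → +75.6°, shortest Δλ = 140.4° (east) — does not cross 180°.
Leg 5: +75.6° → +110.3°, shortest Δλ = 34.7° (east) — does not cross 180°.
Total crossings: 0.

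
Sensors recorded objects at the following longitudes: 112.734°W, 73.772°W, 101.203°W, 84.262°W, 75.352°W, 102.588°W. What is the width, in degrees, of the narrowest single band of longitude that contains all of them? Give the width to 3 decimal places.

Sort the longitudes: -112.734°, -102.588°, -101.203°, -84.262°, -75.352°, -73.772°.
Eastward gaps between consecutive values (wrapping around): 10.146°, 1.385°, 16.941°, 8.910°, 1.580°, 321.038°.
Largest gap = 321.038° ⇒ minimal covering band is its complement: 360° − 321.038° = 38.962°.
Band runs from -112.734° eastward to -73.772°.

38.962°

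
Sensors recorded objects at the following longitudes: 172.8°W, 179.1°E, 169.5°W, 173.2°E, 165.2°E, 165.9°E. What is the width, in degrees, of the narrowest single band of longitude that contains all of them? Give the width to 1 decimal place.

25.3°

Sort the longitudes: -172.8°, -169.5°, +165.2°, +165.9°, +173.2°, +179.1°.
Eastward gaps between consecutive values (wrapping around): 3.3°, 334.7°, 0.7°, 7.3°, 5.9°, 8.1°.
Largest gap = 334.7° ⇒ minimal covering band is its complement: 360° − 334.7° = 25.3°.
Band runs from +165.2° eastward to -169.5°, crossing the antimeridian.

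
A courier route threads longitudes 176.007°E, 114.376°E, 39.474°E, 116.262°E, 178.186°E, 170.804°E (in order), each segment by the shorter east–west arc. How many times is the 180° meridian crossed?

0

Leg 1: +176.007° → +114.376°, shortest Δλ = -61.631° (west) — does not cross 180°.
Leg 2: +114.376° → +39.474°, shortest Δλ = -74.902° (west) — does not cross 180°.
Leg 3: +39.474° → +116.262°, shortest Δλ = 76.788° (east) — does not cross 180°.
Leg 4: +116.262° → +178.186°, shortest Δλ = 61.924° (east) — does not cross 180°.
Leg 5: +178.186° → +170.804°, shortest Δλ = -7.382° (west) — does not cross 180°.
Total crossings: 0.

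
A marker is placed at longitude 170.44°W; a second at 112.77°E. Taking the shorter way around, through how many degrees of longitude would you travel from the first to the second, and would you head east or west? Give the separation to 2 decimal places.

76.79° west

Raw difference: 112.77 − -170.44 = 283.21°.
Normalise into (−180°, 180°]: 283.21° − 360° = -76.79°.
Negative ⇒ the second point lies to the west; separation 76.79°.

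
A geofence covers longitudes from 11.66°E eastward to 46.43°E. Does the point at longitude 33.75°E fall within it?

Yes

Band width going east from +11.66° to +46.43°: ((46.43 − 11.66) mod 360) = 34.77°.
Offset of +33.75° east of the west edge: ((33.75 − 11.66) mod 360) = 22.09°.
22.09° ≤ 34.77° ⇒ inside.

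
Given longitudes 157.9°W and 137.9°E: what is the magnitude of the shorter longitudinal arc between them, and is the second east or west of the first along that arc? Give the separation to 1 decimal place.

Raw difference: 137.9 − -157.9 = 295.8°.
Normalise into (−180°, 180°]: 295.8° − 360° = -64.2°.
Negative ⇒ the second point lies to the west; separation 64.2°.

64.2° west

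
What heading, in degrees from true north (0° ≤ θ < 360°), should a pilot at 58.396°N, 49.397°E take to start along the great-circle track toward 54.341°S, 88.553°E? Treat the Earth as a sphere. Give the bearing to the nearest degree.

156°

Δλ = 88.553 − 49.397 = 39.156°.
θ = atan2( sin Δλ · cos φ₂ , cos φ₁ · sin φ₂ − sin φ₁ · cos φ₂ · cos Δλ )
  = atan2(0.36810, -0.81079) = 155.582° → normalised to [0°, 360°): 155.582°.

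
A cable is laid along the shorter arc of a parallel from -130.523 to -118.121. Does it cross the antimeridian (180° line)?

No

Signed shortest Δλ = ((-118.121 − -130.523 + 180) mod 360) − 180 = 12.402°.
Going east by 12.402° from -130.523° reaches -118.121° without touching 180°.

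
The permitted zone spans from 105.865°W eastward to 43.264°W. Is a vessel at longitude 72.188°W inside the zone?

Band width going east from -105.865° to -43.264°: ((-43.264 − -105.865) mod 360) = 62.601°.
Offset of -72.188° east of the west edge: ((-72.188 − -105.865) mod 360) = 33.677°.
33.677° ≤ 62.601° ⇒ inside.

Yes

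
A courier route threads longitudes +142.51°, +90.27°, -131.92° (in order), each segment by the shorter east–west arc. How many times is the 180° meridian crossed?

Leg 1: +142.51° → +90.27°, shortest Δλ = -52.24° (west) — does not cross 180°.
Leg 2: +90.27° → -131.92°, shortest Δλ = 137.81° (east) — crosses 180°.
Total crossings: 1.

1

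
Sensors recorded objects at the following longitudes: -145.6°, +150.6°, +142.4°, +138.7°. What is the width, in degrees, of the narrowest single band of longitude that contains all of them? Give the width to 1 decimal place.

Sort the longitudes: -145.6°, +138.7°, +142.4°, +150.6°.
Eastward gaps between consecutive values (wrapping around): 284.3°, 3.7°, 8.2°, 63.8°.
Largest gap = 284.3° ⇒ minimal covering band is its complement: 360° − 284.3° = 75.7°.
Band runs from +138.7° eastward to -145.6°, crossing the antimeridian.

75.7°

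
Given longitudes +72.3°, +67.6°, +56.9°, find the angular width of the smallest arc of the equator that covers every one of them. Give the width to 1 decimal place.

Sort the longitudes: +56.9°, +67.6°, +72.3°.
Eastward gaps between consecutive values (wrapping around): 10.7°, 4.7°, 344.6°.
Largest gap = 344.6° ⇒ minimal covering band is its complement: 360° − 344.6° = 15.4°.
Band runs from +56.9° eastward to +72.3°.

15.4°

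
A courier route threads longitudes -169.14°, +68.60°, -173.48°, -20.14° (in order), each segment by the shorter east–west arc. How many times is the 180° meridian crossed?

2

Leg 1: -169.14° → +68.60°, shortest Δλ = -122.26° (west) — crosses 180°.
Leg 2: +68.60° → -173.48°, shortest Δλ = 117.92° (east) — crosses 180°.
Leg 3: -173.48° → -20.14°, shortest Δλ = 153.34° (east) — does not cross 180°.
Total crossings: 2.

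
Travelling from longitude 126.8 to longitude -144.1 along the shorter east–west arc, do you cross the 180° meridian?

Yes

Naïve |-144.1 − 126.8| = 270.9° > 180°, so the shorter arc goes the other way round — across 180°.
Signed shortest Δλ = ((-144.1 − 126.8 + 180) mod 360) − 180 = 89.1°.
Going east by 89.1° from +126.8° passes through 180° before reaching -144.1°.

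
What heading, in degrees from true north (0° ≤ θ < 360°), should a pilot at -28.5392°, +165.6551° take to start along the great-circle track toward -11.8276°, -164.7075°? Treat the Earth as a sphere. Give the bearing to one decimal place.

Δλ = -164.7075 − 165.6551 = -330.3626°; wrapped into (−180°, 180°]: 29.6374°.
θ = atan2( sin Δλ · cos φ₂ , cos φ₁ · sin φ₂ − sin φ₁ · cos φ₂ · cos Δλ )
  = atan2(0.48401, 0.22638) = 64.934° → normalised to [0°, 360°): 64.934°.

64.9°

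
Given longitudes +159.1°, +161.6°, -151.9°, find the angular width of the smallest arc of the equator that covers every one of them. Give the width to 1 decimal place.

Sort the longitudes: -151.9°, +159.1°, +161.6°.
Eastward gaps between consecutive values (wrapping around): 311.0°, 2.5°, 46.5°.
Largest gap = 311.0° ⇒ minimal covering band is its complement: 360° − 311.0° = 49.0°.
Band runs from +159.1° eastward to -151.9°, crossing the antimeridian.

49.0°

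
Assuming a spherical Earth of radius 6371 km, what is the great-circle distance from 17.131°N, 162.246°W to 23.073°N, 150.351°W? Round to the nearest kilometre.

Δλ = -150.351 − -162.246 = 11.895°.
Δφ = 23.073 − 17.131 = 5.942°.
a = sin²(Δφ/2) + cos φ₁ · cos φ₂ · sin²(Δλ/2) = 0.012126.
c = 2·atan2(√a, √(1−a)) = 0.22068 rad → d = 6371·c ≈ 1405.97 km.

1406 km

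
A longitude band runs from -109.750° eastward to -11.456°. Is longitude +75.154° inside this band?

No

Band width going east from -109.750° to -11.456°: ((-11.456 − -109.750) mod 360) = 98.294°.
Offset of +75.154° east of the west edge: ((75.154 − -109.750) mod 360) = 184.904°.
184.904° > 98.294° ⇒ outside.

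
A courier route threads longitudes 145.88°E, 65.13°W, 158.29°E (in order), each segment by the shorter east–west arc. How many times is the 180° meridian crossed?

2

Leg 1: +145.88° → -65.13°, shortest Δλ = 148.99° (east) — crosses 180°.
Leg 2: -65.13° → +158.29°, shortest Δλ = -136.58° (west) — crosses 180°.
Total crossings: 2.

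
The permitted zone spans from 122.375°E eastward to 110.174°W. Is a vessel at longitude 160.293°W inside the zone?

Band width going east from +122.375° to -110.174°: ((-110.174 − 122.375) mod 360) = 127.451°.
Offset of -160.293° east of the west edge: ((-160.293 − 122.375) mod 360) = 77.332°.
77.332° ≤ 127.451° ⇒ inside.

Yes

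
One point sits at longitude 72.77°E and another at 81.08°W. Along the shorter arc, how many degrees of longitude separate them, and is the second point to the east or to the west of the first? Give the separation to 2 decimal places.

Raw difference: -81.08 − 72.77 = -153.85°.
Normalise into (−180°, 180°]: -153.85° stays -153.85°.
Negative ⇒ the second point lies to the west; separation 153.85°.

153.85° west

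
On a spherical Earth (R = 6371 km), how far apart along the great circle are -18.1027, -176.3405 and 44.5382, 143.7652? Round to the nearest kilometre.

Δλ = 143.7652 − -176.3405 = 320.1057°; wrapped into (−180°, 180°]: -39.8943°.
Δφ = 44.5382 − -18.1027 = 62.6409°.
a = sin²(Δφ/2) + cos φ₁ · cos φ₂ · sin²(Δλ/2) = 0.349068.
c = 2·atan2(√a, √(1−a)) = 1.26415 rad → d = 6371·c ≈ 8053.90 km.

8054 km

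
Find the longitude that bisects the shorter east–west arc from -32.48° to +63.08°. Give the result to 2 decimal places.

Signed shortest Δλ from -32.48° to +63.08° is +95.56°.
Midpoint longitude = -32.48° + (+95.56°)/2 = -32.48° + 47.78° = +15.30°.

+15.30°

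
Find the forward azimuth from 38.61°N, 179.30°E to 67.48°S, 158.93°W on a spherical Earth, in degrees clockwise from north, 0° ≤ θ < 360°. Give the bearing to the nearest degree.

171°

Δλ = -158.93 − 179.30 = -338.23°; wrapped into (−180°, 180°]: 21.77°.
θ = atan2( sin Δλ · cos φ₂ , cos φ₁ · sin φ₂ − sin φ₁ · cos φ₂ · cos Δλ )
  = atan2(0.14205, -0.94378) = 171.441° → normalised to [0°, 360°): 171.441°.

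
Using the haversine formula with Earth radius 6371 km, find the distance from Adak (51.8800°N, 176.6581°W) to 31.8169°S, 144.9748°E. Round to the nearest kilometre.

10030 km

Δλ = 144.9748 − -176.6581 = 321.6329°; wrapped into (−180°, 180°]: -38.3671°.
Δφ = -31.8169 − 51.8800 = -83.6969°.
a = sin²(Δφ/2) + cos φ₁ · cos φ₂ · sin²(Δλ/2) = 0.501744.
c = 2·atan2(√a, √(1−a)) = 1.57429 rad → d = 6371·c ≈ 10029.77 km.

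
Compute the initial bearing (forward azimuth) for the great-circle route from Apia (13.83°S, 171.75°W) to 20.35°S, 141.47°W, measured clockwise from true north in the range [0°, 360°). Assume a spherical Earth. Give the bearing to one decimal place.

107.0°

Δλ = -141.47 − -171.75 = 30.28°.
θ = atan2( sin Δλ · cos φ₂ , cos φ₁ · sin φ₂ − sin φ₁ · cos φ₂ · cos Δλ )
  = atan2(0.47276, -0.14413) = 106.955° → normalised to [0°, 360°): 106.955°.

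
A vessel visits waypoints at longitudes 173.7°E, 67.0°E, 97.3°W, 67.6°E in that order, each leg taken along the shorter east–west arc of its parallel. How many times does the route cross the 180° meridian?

Leg 1: +173.7° → +67.0°, shortest Δλ = -106.7° (west) — does not cross 180°.
Leg 2: +67.0° → -97.3°, shortest Δλ = -164.3° (west) — does not cross 180°.
Leg 3: -97.3° → +67.6°, shortest Δλ = 164.9° (east) — does not cross 180°.
Total crossings: 0.

0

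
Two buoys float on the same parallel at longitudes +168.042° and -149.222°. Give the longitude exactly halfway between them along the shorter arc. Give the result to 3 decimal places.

-170.590°

Signed shortest Δλ from +168.042° to -149.222° is +42.736°.
Midpoint longitude = +168.042° + (+42.736°)/2 = +168.042° + 21.368° = +189.410°.
Normalise into (−180°, 180°]: -170.590°.
(The naïve average (+168.042 + -149.222)/2 = 9.41° is on the wrong side of the globe.)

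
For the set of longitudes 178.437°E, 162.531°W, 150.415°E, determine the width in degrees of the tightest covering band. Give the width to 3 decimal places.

Sort the longitudes: -162.531°, +150.415°, +178.437°.
Eastward gaps between consecutive values (wrapping around): 312.946°, 28.022°, 19.032°.
Largest gap = 312.946° ⇒ minimal covering band is its complement: 360° − 312.946° = 47.054°.
Band runs from +150.415° eastward to -162.531°, crossing the antimeridian.

47.054°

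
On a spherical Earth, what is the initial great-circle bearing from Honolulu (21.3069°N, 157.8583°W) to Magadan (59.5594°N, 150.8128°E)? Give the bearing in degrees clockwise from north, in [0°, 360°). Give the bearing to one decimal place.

Δλ = 150.8128 − -157.8583 = 308.6711°; wrapped into (−180°, 180°]: -51.3289°.
θ = atan2( sin Δλ · cos φ₂ , cos φ₁ · sin φ₂ − sin φ₁ · cos φ₂ · cos Δλ )
  = atan2(-0.39556, 0.68819) = -29.890° → normalised to [0°, 360°): 330.110°.

330.1°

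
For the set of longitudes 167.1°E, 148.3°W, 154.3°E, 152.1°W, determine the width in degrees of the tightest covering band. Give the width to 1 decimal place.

57.4°

Sort the longitudes: -152.1°, -148.3°, +154.3°, +167.1°.
Eastward gaps between consecutive values (wrapping around): 3.8°, 302.6°, 12.8°, 40.8°.
Largest gap = 302.6° ⇒ minimal covering band is its complement: 360° − 302.6° = 57.4°.
Band runs from +154.3° eastward to -148.3°, crossing the antimeridian.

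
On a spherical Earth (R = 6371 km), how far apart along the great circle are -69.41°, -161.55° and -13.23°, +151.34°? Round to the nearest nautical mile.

3809 nmi

Δλ = 151.34 − -161.55 = 312.89°; wrapped into (−180°, 180°]: -47.11°.
Δφ = -13.23 − -69.41 = 56.18°.
a = sin²(Δφ/2) + cos φ₁ · cos φ₂ · sin²(Δλ/2) = 0.276381.
c = 2·atan2(√a, √(1−a)) = 1.10712 rad → d = 6371·c ≈ 7053.47 km ≈ 3808.57 nmi.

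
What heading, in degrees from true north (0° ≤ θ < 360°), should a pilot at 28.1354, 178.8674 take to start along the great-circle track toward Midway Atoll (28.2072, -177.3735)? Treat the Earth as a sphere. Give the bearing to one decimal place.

87.9°

Δλ = -177.3735 − 178.8674 = -356.2409°; wrapped into (−180°, 180°]: 3.7591°.
θ = atan2( sin Δλ · cos φ₂ , cos φ₁ · sin φ₂ − sin φ₁ · cos φ₂ · cos Δλ )
  = atan2(0.05778, 0.00215) = 87.872° → normalised to [0°, 360°): 87.872°.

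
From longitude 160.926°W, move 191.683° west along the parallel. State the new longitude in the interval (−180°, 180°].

7.391°E

Start at -160.926°; shift −191.683° → -352.609°.
-352.609° lies outside (−180°, 180°]; add 360° → +7.391°.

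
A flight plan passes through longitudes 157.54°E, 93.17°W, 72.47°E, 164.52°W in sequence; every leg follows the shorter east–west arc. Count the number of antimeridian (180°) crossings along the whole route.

Leg 1: +157.54° → -93.17°, shortest Δλ = 109.29° (east) — crosses 180°.
Leg 2: -93.17° → +72.47°, shortest Δλ = 165.64° (east) — does not cross 180°.
Leg 3: +72.47° → -164.52°, shortest Δλ = 123.01° (east) — crosses 180°.
Total crossings: 2.

2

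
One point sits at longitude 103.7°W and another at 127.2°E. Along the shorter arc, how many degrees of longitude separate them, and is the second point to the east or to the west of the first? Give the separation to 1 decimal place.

Raw difference: 127.2 − -103.7 = 230.9°.
Normalise into (−180°, 180°]: 230.9° − 360° = -129.1°.
Negative ⇒ the second point lies to the west; separation 129.1°.

129.1° west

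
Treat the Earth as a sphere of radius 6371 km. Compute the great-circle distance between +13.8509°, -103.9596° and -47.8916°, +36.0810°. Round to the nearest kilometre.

Δλ = 36.0810 − -103.9596 = 140.0406°.
Δφ = -47.8916 − 13.8509 = -61.7425°.
a = sin²(Δφ/2) + cos φ₁ · cos φ₂ · sin²(Δλ/2) = 0.838311.
c = 2·atan2(√a, √(1−a)) = 2.31396 rad → d = 6371·c ≈ 14742.26 km.

14742 km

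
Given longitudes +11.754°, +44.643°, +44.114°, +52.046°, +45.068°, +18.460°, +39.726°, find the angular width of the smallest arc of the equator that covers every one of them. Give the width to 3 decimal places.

40.292°

Sort the longitudes: +11.754°, +18.460°, +39.726°, +44.114°, +44.643°, +45.068°, +52.046°.
Eastward gaps between consecutive values (wrapping around): 6.706°, 21.266°, 4.388°, 0.529°, 0.425°, 6.978°, 319.708°.
Largest gap = 319.708° ⇒ minimal covering band is its complement: 360° − 319.708° = 40.292°.
Band runs from +11.754° eastward to +52.046°.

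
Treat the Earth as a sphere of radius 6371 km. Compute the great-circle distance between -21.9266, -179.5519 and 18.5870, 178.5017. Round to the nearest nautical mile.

2435 nmi

Δλ = 178.5017 − -179.5519 = 358.0536°; wrapped into (−180°, 180°]: -1.9464°.
Δφ = 18.5870 − -21.9266 = 40.5136°.
a = sin²(Δφ/2) + cos φ₁ · cos φ₂ · sin²(Δλ/2) = 0.120128.
c = 2·atan2(√a, √(1−a)) = 0.70788 rad → d = 6371·c ≈ 4509.88 km ≈ 2435.14 nmi.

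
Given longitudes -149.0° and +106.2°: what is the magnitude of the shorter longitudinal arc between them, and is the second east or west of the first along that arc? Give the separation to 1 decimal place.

Raw difference: 106.2 − -149.0 = 255.2°.
Normalise into (−180°, 180°]: 255.2° − 360° = -104.8°.
Negative ⇒ the second point lies to the west; separation 104.8°.

104.8° west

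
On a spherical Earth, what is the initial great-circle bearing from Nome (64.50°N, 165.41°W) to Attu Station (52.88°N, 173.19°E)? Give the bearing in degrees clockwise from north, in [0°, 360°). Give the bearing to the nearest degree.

233°

Δλ = 173.19 − -165.41 = 338.60°; wrapped into (−180°, 180°]: -21.40°.
θ = atan2( sin Δλ · cos φ₂ , cos φ₁ · sin φ₂ − sin φ₁ · cos φ₂ · cos Δλ )
  = atan2(-0.22020, -0.16387) = -126.656° → normalised to [0°, 360°): 233.344°.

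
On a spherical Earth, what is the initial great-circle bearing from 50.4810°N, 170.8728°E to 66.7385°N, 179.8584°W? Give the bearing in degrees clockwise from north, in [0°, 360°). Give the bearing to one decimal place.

Δλ = -179.8584 − 170.8728 = -350.7312°; wrapped into (−180°, 180°]: 9.2688°.
θ = atan2( sin Δλ · cos φ₂ , cos φ₁ · sin φ₂ − sin φ₁ · cos φ₂ · cos Δλ )
  = atan2(0.06361, 0.28393) = 12.628° → normalised to [0°, 360°): 12.628°.

12.6°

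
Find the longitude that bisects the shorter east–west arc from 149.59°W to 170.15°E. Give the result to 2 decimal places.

Signed shortest Δλ from -149.59° to +170.15° is -40.26°.
Midpoint longitude = -149.59° + (-40.26°)/2 = -149.59° − 20.13° = -169.72°.
(The naïve average (-149.59 + +170.15)/2 = 10.28° is on the wrong side of the globe.)

169.72°W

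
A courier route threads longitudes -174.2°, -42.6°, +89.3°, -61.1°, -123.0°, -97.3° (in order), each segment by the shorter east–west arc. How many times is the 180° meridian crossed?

Leg 1: -174.2° → -42.6°, shortest Δλ = 131.6° (east) — does not cross 180°.
Leg 2: -42.6° → +89.3°, shortest Δλ = 131.9° (east) — does not cross 180°.
Leg 3: +89.3° → -61.1°, shortest Δλ = -150.4° (west) — does not cross 180°.
Leg 4: -61.1° → -123.0°, shortest Δλ = -61.9° (west) — does not cross 180°.
Leg 5: -123.0° → -97.3°, shortest Δλ = 25.7° (east) — does not cross 180°.
Total crossings: 0.

0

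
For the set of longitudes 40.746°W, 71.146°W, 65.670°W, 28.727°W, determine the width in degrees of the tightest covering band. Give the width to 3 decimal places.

Sort the longitudes: -71.146°, -65.670°, -40.746°, -28.727°.
Eastward gaps between consecutive values (wrapping around): 5.476°, 24.924°, 12.019°, 317.581°.
Largest gap = 317.581° ⇒ minimal covering band is its complement: 360° − 317.581° = 42.419°.
Band runs from -71.146° eastward to -28.727°.

42.419°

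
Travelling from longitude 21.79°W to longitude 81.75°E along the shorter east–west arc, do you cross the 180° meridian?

No

Signed shortest Δλ = ((81.75 − -21.79 + 180) mod 360) − 180 = 103.54°.
Going east by 103.54° from -21.79° reaches +81.75° without touching 180°.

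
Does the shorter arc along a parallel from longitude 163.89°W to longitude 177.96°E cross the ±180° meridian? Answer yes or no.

Naïve |177.96 − -163.89| = 341.85° > 180°, so the shorter arc goes the other way round — across 180°.
Signed shortest Δλ = ((177.96 − -163.89 + 180) mod 360) − 180 = -18.15°.
Going west by 18.15° from -163.89° passes through 180° before reaching +177.96°.

Yes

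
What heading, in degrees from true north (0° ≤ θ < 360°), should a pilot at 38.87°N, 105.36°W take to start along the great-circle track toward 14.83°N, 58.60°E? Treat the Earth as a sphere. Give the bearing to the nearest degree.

19°

Δλ = 58.60 − -105.36 = 163.96°.
θ = atan2( sin Δλ · cos φ₂ , cos φ₁ · sin φ₂ − sin φ₁ · cos φ₂ · cos Δλ )
  = atan2(0.26710, 0.78231) = 18.851° → normalised to [0°, 360°): 18.851°.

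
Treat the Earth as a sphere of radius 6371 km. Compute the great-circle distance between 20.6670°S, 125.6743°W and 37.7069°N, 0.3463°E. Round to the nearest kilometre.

Δλ = 0.3463 − -125.6743 = 126.0206°.
Δφ = 37.7069 − -20.6670 = 58.3739°.
a = sin²(Δφ/2) + cos φ₁ · cos φ₂ · sin²(Δλ/2) = 0.825590.
c = 2·atan2(√a, √(1−a)) = 2.27993 rad → d = 6371·c ≈ 14525.46 km.

14525 km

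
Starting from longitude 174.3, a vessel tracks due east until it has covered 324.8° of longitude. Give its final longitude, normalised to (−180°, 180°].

+139.1°

Start at +174.3°; shift +324.8° → +499.1°.
+499.1° lies outside (−180°, 180°]; subtract 360° → +139.1°.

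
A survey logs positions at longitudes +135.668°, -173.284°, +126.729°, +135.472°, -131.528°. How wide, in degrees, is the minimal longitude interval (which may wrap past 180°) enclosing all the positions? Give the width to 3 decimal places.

Sort the longitudes: -173.284°, -131.528°, +126.729°, +135.472°, +135.668°.
Eastward gaps between consecutive values (wrapping around): 41.756°, 258.257°, 8.743°, 0.196°, 51.048°.
Largest gap = 258.257° ⇒ minimal covering band is its complement: 360° − 258.257° = 101.743°.
Band runs from +126.729° eastward to -131.528°, crossing the antimeridian.

101.743°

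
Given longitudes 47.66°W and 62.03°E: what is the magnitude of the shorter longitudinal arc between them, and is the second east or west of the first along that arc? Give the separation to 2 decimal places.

109.69° east

Raw difference: 62.03 − -47.66 = 109.69°.
Normalise into (−180°, 180°]: 109.69° stays 109.69°.
Positive ⇒ the second point lies to the east; separation 109.69°.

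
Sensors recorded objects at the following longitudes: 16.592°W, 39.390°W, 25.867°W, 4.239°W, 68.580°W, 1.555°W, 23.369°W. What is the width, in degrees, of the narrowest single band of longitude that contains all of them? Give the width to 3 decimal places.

Sort the longitudes: -68.580°, -39.390°, -25.867°, -23.369°, -16.592°, -4.239°, -1.555°.
Eastward gaps between consecutive values (wrapping around): 29.190°, 13.523°, 2.498°, 6.777°, 12.353°, 2.684°, 292.975°.
Largest gap = 292.975° ⇒ minimal covering band is its complement: 360° − 292.975° = 67.025°.
Band runs from -68.580° eastward to -1.555°.

67.025°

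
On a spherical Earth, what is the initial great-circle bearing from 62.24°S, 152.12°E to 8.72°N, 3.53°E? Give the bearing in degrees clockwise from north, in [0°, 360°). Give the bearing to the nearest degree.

217°

Δλ = 3.53 − 152.12 = -148.59°.
θ = atan2( sin Δλ · cos φ₂ , cos φ₁ · sin φ₂ − sin φ₁ · cos φ₂ · cos Δλ )
  = atan2(-0.51513, -0.67589) = -142.687° → normalised to [0°, 360°): 217.313°.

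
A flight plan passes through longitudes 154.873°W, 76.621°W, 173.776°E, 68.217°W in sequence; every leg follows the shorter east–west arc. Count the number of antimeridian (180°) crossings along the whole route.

Leg 1: -154.873° → -76.621°, shortest Δλ = 78.252° (east) — does not cross 180°.
Leg 2: -76.621° → +173.776°, shortest Δλ = -109.603° (west) — crosses 180°.
Leg 3: +173.776° → -68.217°, shortest Δλ = 118.007° (east) — crosses 180°.
Total crossings: 2.

2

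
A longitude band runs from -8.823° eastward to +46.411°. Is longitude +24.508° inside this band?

Band width going east from -8.823° to +46.411°: ((46.411 − -8.823) mod 360) = 55.234°.
Offset of +24.508° east of the west edge: ((24.508 − -8.823) mod 360) = 33.331°.
33.331° ≤ 55.234° ⇒ inside.

Yes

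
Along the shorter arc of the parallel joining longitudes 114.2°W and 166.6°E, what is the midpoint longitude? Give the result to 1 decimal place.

153.8°W

Signed shortest Δλ from -114.2° to +166.6° is -79.2°.
Midpoint longitude = -114.2° + (-79.2°)/2 = -114.2° − 39.6° = -153.8°.
(The naïve average (-114.2 + +166.6)/2 = 26.2° is on the wrong side of the globe.)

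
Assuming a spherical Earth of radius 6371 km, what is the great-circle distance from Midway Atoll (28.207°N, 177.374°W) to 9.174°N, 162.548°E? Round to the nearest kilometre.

2982 km

Δλ = 162.548 − -177.374 = 339.922°; wrapped into (−180°, 180°]: -20.078°.
Δφ = 9.174 − 28.207 = -19.033°.
a = sin²(Δφ/2) + cos φ₁ · cos φ₂ · sin²(Δλ/2) = 0.053770.
c = 2·atan2(√a, √(1−a)) = 0.46803 rad → d = 6371·c ≈ 2981.81 km.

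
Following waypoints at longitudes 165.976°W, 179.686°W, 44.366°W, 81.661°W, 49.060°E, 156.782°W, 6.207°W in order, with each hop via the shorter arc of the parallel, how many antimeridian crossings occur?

Leg 1: -165.976° → -179.686°, shortest Δλ = -13.71° (west) — does not cross 180°.
Leg 2: -179.686° → -44.366°, shortest Δλ = 135.32° (east) — does not cross 180°.
Leg 3: -44.366° → -81.661°, shortest Δλ = -37.295° (west) — does not cross 180°.
Leg 4: -81.661° → +49.060°, shortest Δλ = 130.721° (east) — does not cross 180°.
Leg 5: +49.060° → -156.782°, shortest Δλ = 154.158° (east) — crosses 180°.
Leg 6: -156.782° → -6.207°, shortest Δλ = 150.575° (east) — does not cross 180°.
Total crossings: 1.

1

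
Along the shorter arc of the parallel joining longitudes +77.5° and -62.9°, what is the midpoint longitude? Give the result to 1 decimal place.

+7.3°

Signed shortest Δλ from +77.5° to -62.9° is -140.4°.
Midpoint longitude = +77.5° + (-140.4°)/2 = +77.5° − 70.2° = +7.3°.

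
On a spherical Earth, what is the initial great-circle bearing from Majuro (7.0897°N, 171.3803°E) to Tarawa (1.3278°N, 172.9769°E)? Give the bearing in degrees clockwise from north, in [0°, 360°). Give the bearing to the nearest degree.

164°

Δλ = 172.9769 − 171.3803 = 1.5966°.
θ = atan2( sin Δλ · cos φ₂ , cos φ₁ · sin φ₂ − sin φ₁ · cos φ₂ · cos Δλ )
  = atan2(0.02785, -0.10035) = 164.486° → normalised to [0°, 360°): 164.486°.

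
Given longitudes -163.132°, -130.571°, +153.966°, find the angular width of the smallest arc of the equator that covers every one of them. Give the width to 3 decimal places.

Sort the longitudes: -163.132°, -130.571°, +153.966°.
Eastward gaps between consecutive values (wrapping around): 32.561°, 284.537°, 42.902°.
Largest gap = 284.537° ⇒ minimal covering band is its complement: 360° − 284.537° = 75.463°.
Band runs from +153.966° eastward to -130.571°, crossing the antimeridian.

75.463°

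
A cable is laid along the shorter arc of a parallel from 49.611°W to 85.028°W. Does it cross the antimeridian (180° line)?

Signed shortest Δλ = ((-85.028 − -49.611 + 180) mod 360) − 180 = -35.417°.
Going west by 35.417° from -49.611° reaches -85.028° without touching 180°.

No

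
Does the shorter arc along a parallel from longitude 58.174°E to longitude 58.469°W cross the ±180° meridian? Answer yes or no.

Signed shortest Δλ = ((-58.469 − 58.174 + 180) mod 360) − 180 = -116.643°.
Going west by 116.643° from +58.174° reaches -58.469° without touching 180°.

No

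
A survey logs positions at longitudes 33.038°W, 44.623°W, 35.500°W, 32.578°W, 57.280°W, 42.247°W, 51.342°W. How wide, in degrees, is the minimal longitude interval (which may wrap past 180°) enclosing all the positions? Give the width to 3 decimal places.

Sort the longitudes: -57.280°, -51.342°, -44.623°, -42.247°, -35.500°, -33.038°, -32.578°.
Eastward gaps between consecutive values (wrapping around): 5.938°, 6.719°, 2.376°, 6.747°, 2.462°, 0.460°, 335.298°.
Largest gap = 335.298° ⇒ minimal covering band is its complement: 360° − 335.298° = 24.702°.
Band runs from -57.280° eastward to -32.578°.

24.702°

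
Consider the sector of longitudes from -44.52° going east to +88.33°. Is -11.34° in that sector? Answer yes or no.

Yes

Band width going east from -44.52° to +88.33°: ((88.33 − -44.52) mod 360) = 132.85°.
Offset of -11.34° east of the west edge: ((-11.34 − -44.52) mod 360) = 33.18°.
33.18° ≤ 132.85° ⇒ inside.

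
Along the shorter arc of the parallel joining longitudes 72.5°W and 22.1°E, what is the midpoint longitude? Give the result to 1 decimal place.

Signed shortest Δλ from -72.5° to +22.1° is +94.6°.
Midpoint longitude = -72.5° + (+94.6°)/2 = -72.5° + 47.3° = -25.2°.

25.2°W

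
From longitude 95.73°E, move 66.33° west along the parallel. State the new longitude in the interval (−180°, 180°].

29.40°E

Start at +95.73°; shift −66.33° → +29.40°.
+29.40° already lies in (−180°, 180°].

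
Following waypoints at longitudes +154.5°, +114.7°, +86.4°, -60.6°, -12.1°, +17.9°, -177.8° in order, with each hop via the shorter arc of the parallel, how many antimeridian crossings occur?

1

Leg 1: +154.5° → +114.7°, shortest Δλ = -39.8° (west) — does not cross 180°.
Leg 2: +114.7° → +86.4°, shortest Δλ = -28.3° (west) — does not cross 180°.
Leg 3: +86.4° → -60.6°, shortest Δλ = -147.0° (west) — does not cross 180°.
Leg 4: -60.6° → -12.1°, shortest Δλ = 48.5° (east) — does not cross 180°.
Leg 5: -12.1° → +17.9°, shortest Δλ = 30.0° (east) — does not cross 180°.
Leg 6: +17.9° → -177.8°, shortest Δλ = 164.3° (east) — crosses 180°.
Total crossings: 1.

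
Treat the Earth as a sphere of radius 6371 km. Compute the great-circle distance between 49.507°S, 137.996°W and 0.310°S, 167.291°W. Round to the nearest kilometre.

Δλ = -167.291 − -137.996 = -29.295°.
Δφ = -0.310 − -49.507 = 49.197°.
a = sin²(Δφ/2) + cos φ₁ · cos φ₂ · sin²(Δλ/2) = 0.214792.
c = 2·atan2(√a, √(1−a)) = 0.96378 rad → d = 6371·c ≈ 6140.26 km.

6140 km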